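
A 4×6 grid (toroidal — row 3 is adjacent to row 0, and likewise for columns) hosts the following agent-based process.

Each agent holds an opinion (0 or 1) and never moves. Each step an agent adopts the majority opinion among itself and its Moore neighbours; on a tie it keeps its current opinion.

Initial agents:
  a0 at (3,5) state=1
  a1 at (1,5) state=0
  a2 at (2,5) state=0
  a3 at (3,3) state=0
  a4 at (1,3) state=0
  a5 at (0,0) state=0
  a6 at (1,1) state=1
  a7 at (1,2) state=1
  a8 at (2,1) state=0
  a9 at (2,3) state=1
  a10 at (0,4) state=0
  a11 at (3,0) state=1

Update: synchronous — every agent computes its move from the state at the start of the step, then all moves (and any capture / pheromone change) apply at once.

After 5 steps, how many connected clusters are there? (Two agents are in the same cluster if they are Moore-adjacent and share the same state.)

t=1: a0@(3,5):0 a1@(1,5):0 a2@(2,5):0 a3@(3,3):0 a4@(1,3):0 a5@(0,0):1 a6@(1,1):1 a7@(1,2):1 a8@(2,1):1 a9@(2,3):1 a10@(0,4):0 a11@(3,0):0
t=2: a0@(3,5):0 a1@(1,5):0 a2@(2,5):0 a3@(3,3):0 a4@(1,3):0 a5@(0,0):0 a6@(1,1):1 a7@(1,2):1 a8@(2,1):1 a9@(2,3):1 a10@(0,4):0 a11@(3,0):0
t=3: (unchanged — steady state)

2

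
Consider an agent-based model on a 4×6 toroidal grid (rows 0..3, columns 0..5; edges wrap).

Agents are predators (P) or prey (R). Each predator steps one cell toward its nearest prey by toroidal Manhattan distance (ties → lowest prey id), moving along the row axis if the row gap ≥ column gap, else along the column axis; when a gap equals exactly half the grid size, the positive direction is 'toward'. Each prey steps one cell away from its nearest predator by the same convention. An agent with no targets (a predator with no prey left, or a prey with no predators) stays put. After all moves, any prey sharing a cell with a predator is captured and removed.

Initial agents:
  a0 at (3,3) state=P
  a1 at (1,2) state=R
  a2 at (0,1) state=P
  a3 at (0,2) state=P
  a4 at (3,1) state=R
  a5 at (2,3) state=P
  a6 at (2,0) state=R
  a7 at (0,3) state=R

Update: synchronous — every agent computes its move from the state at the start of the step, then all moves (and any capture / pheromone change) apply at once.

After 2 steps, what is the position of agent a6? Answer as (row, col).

t=1: a0@(0,3):P a1@(2,2):R a2@(3,1):P a3@(1,2):P a4@(2,1):R a5@(1,3):P a6@(1,0):R
t=2: a0@(1,3):P a1@(3,2):R a2@(2,1):P a3@(2,2):P a4@(1,1):R a5@(2,3):P a6@(1,5):R

(1, 5)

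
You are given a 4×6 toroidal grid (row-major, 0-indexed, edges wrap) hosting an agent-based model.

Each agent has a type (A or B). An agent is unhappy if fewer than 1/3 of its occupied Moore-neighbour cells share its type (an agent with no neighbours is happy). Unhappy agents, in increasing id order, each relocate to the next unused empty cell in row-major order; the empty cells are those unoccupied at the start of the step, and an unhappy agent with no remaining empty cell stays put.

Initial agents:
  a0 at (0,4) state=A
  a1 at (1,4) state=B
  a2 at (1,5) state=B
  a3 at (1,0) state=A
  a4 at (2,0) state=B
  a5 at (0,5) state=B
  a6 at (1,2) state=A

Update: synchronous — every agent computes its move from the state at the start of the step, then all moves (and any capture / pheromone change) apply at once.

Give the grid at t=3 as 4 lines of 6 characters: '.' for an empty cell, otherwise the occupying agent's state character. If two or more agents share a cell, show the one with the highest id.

AA...B
..A.BB
B.....
......

t=1: a0@(0,0):A a1@(1,4):B a2@(1,5):B a3@(0,1):A a4@(2,0):B a5@(0,5):B a6@(1,2):A
t=2: (unchanged — steady state)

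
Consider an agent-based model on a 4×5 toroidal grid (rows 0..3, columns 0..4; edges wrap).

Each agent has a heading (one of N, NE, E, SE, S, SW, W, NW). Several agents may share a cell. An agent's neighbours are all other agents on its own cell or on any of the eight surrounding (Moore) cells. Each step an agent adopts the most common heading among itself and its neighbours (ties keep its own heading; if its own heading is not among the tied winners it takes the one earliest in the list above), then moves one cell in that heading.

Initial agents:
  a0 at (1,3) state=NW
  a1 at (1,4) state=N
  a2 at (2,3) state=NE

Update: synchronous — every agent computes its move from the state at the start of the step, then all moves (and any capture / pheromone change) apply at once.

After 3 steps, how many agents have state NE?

t=1: a0@(0,2):NW a1@(0,4):N a2@(1,4):NE
t=2: a0@(3,1):NW a1@(3,4):N a2@(0,0):NE
t=3: a0@(2,0):NW a1@(2,4):N a2@(3,1):NE

1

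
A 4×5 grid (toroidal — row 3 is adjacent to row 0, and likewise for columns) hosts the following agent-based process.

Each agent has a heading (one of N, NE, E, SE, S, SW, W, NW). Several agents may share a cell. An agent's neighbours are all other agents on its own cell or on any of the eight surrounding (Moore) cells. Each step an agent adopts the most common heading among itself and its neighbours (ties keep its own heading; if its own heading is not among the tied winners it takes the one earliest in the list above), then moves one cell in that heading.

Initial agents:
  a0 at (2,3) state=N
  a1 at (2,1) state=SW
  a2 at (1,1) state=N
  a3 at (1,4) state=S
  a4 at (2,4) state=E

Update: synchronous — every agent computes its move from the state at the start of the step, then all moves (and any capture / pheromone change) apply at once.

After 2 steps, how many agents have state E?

1

t=1: a0@(1,3):N a1@(3,0):SW a2@(0,1):N a3@(2,4):S a4@(2,0):E
t=2: a0@(0,3):N a1@(0,4):SW a2@(3,1):N a3@(3,4):S a4@(2,1):E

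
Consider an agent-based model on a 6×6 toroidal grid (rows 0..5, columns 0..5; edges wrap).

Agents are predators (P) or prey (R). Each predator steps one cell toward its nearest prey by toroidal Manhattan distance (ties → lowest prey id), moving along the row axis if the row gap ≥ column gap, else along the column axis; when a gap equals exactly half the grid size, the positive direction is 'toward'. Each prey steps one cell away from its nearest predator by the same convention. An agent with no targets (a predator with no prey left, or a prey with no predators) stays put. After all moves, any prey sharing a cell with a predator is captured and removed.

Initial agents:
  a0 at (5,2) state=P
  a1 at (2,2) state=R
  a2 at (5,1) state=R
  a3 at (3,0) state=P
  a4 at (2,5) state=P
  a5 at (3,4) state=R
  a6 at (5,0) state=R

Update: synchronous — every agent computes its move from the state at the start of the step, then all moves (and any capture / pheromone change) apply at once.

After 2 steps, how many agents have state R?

t=1: a0@(5,1):P a1@(1,2):R a2@(5,0):R a3@(3,5):P a4@(3,5):P a5@(3,3):R a6@(5,5):R
t=2: a0@(5,0):P a1@(2,2):R a2@(5,5):R a3@(3,4):P a4@(3,4):P a5@(3,2):R a6@(5,4):R

4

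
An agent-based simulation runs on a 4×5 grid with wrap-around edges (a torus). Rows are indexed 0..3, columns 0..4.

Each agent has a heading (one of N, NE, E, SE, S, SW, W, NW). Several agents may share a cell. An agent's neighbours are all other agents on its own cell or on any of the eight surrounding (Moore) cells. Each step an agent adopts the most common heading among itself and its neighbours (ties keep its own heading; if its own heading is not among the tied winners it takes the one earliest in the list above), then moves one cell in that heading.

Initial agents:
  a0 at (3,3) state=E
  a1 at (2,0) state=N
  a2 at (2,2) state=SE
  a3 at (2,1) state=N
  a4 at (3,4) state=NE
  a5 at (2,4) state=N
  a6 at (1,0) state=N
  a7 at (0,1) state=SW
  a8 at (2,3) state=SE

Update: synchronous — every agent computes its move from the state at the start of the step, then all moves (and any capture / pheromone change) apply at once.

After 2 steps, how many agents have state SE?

t=1: a0@(0,4):SE a1@(1,0):N a2@(3,3):SE a3@(1,1):N a4@(2,4):N a5@(1,4):N a6@(0,0):N a7@(1,0):SW a8@(3,4):SE
t=2: a0@(1,0):SE a1@(0,0):N a2@(0,4):SE a3@(0,1):N a4@(1,4):N a5@(0,4):N a6@(3,0):N a7@(0,0):N a8@(0,0):SE

3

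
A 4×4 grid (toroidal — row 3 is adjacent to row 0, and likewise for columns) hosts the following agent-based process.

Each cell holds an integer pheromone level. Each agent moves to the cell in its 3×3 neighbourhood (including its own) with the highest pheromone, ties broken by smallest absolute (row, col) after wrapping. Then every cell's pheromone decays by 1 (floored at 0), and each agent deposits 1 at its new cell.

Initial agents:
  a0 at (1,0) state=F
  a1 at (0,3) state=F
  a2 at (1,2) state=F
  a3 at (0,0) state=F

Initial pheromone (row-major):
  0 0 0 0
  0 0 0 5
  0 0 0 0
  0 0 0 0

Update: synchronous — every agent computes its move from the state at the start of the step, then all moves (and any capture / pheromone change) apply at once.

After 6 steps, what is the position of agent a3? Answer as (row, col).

t=1: a0@(1,3) a1@(1,3) a2@(1,3) a3@(1,3) | pheromone: 0 0 0 0 / 0 0 0 8 / 0 0 0 0 / 0 0 0 0
t=2: a0@(1,3) a1@(1,3) a2@(1,3) a3@(1,3) | pheromone: 0 0 0 0 / 0 0 0 11 / 0 0 0 0 / 0 0 0 0
t=3: a0@(1,3) a1@(1,3) a2@(1,3) a3@(1,3) | pheromone: 0 0 0 0 / 0 0 0 14 / 0 0 0 0 / 0 0 0 0
t=4: a0@(1,3) a1@(1,3) a2@(1,3) a3@(1,3) | pheromone: 0 0 0 0 / 0 0 0 17 / 0 0 0 0 / 0 0 0 0
t=5: a0@(1,3) a1@(1,3) a2@(1,3) a3@(1,3) | pheromone: 0 0 0 0 / 0 0 0 20 / 0 0 0 0 / 0 0 0 0
t=6: a0@(1,3) a1@(1,3) a2@(1,3) a3@(1,3) | pheromone: 0 0 0 0 / 0 0 0 23 / 0 0 0 0 / 0 0 0 0

(1, 3)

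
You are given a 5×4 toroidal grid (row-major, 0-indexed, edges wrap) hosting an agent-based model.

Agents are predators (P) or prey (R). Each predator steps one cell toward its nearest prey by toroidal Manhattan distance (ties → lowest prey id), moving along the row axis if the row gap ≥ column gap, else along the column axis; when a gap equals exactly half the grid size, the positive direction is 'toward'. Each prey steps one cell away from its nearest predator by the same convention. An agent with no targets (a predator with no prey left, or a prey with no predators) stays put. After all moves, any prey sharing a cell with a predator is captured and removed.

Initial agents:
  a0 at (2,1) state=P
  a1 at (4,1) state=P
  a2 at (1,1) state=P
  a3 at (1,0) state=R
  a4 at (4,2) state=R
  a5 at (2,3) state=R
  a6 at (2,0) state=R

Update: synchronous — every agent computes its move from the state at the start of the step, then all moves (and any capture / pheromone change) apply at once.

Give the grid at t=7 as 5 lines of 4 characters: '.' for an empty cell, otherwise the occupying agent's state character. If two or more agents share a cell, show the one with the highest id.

t=1: a0@(2,0):P a1@(4,2):P a2@(1,0):P a3@(1,3):R a4@(4,3):R a5@(2,2):R a6@(2,3):R
t=2: a0@(2,3):P a1@(4,3):P a2@(1,3):P a3@(1,2):R a4@(4,0):R a5@(2,1):R a6@(2,2):R
t=3: a0@(2,2):P a1@(4,0):P a2@(1,2):P a3@(1,1):R a4@(4,1):R a5@(2,0):R a6@(2,1):R
t=4: a0@(2,1):P a1@(4,1):P a2@(1,1):P a3@(1,0):R a4@(4,2):R a5@(2,3):R a6@(2,0):R
t=5: a0@(2,0):P a1@(4,2):P a2@(1,0):P a3@(1,3):R a4@(4,3):R a5@(2,2):R a6@(2,3):R
t=6: a0@(2,3):P a1@(4,3):P a2@(1,3):P a3@(1,2):R a4@(4,0):R a5@(2,1):R a6@(2,2):R
t=7: a0@(2,2):P a1@(4,0):P a2@(1,2):P a3@(1,1):R a4@(4,1):R a5@(2,0):R a6@(2,1):R

....
.RP.
RRP.
....
PR..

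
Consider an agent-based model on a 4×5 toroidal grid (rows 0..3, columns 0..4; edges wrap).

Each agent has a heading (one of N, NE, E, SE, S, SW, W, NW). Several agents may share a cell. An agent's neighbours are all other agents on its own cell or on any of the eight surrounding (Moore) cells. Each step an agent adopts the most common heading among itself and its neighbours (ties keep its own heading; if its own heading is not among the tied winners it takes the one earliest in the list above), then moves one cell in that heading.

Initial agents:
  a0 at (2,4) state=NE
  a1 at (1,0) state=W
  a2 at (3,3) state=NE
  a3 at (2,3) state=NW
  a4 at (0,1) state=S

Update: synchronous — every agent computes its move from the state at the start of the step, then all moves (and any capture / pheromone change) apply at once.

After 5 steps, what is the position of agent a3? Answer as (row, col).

(1, 3)

t=1: a0@(1,0):NE a1@(1,4):W a2@(2,4):NE a3@(1,4):NE a4@(1,1):S
t=2: a0@(0,1):NE a1@(0,0):NE a2@(1,0):NE a3@(0,0):NE a4@(2,1):S
t=3: a0@(3,2):NE a1@(3,1):NE a2@(0,1):NE a3@(3,1):NE a4@(3,1):S
t=4: a0@(2,3):NE a1@(2,2):NE a2@(3,2):NE a3@(2,2):NE a4@(2,2):NE
t=5: a0@(1,4):NE a1@(1,3):NE a2@(2,3):NE a3@(1,3):NE a4@(1,3):NE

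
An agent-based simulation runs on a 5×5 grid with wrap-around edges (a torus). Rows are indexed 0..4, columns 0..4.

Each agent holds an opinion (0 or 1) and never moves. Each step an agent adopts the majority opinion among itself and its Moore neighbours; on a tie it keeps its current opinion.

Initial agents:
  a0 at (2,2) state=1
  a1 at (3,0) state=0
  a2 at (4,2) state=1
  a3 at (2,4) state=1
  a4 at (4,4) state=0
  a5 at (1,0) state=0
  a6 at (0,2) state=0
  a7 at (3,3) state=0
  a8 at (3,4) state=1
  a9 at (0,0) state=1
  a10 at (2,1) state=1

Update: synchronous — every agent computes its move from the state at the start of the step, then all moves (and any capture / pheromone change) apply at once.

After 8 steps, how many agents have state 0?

t=1: a0@(2,2):1 a1@(3,0):1 a2@(4,2):0 a3@(2,4):0 a4@(4,4):0 a5@(1,0):1 a6@(0,2):0 a7@(3,3):1 a8@(3,4):0 a9@(0,0):0 a10@(2,1):1
t=2: a0@(2,2):1 a1@(3,0):0 a2@(4,2):0 a3@(2,4):1 a4@(4,4):0 a5@(1,0):1 a6@(0,2):0 a7@(3,3):0 a8@(3,4):0 a9@(0,0):0 a10@(2,1):1
t=3: a0@(2,2):1 a1@(3,0):0 a2@(4,2):0 a3@(2,4):0 a4@(4,4):0 a5@(1,0):1 a6@(0,2):0 a7@(3,3):0 a8@(3,4):0 a9@(0,0):0 a10@(2,1):1
t=4: (unchanged — steady state)

8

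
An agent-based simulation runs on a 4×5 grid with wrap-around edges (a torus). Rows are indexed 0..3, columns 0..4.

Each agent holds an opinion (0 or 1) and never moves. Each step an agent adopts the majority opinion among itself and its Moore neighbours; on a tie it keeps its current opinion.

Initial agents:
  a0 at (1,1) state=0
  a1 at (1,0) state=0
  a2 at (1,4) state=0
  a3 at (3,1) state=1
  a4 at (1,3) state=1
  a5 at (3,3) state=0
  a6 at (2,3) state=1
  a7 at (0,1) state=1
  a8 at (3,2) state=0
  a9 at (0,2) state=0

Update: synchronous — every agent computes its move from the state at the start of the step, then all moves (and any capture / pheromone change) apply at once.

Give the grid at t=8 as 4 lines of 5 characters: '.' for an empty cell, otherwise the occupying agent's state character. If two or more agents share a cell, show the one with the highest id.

t=1: a0@(1,1):0 a1@(1,0):0 a2@(1,4):0 a3@(3,1):1 a4@(1,3):1 a5@(3,3):0 a6@(2,3):0 a7@(0,1):0 a8@(3,2):0 a9@(0,2):0
t=2: a0@(1,1):0 a1@(1,0):0 a2@(1,4):0 a3@(3,1):0 a4@(1,3):0 a5@(3,3):0 a6@(2,3):0 a7@(0,1):0 a8@(3,2):0 a9@(0,2):0
t=3: (unchanged — steady state)

.00..
00.00
...0.
.000.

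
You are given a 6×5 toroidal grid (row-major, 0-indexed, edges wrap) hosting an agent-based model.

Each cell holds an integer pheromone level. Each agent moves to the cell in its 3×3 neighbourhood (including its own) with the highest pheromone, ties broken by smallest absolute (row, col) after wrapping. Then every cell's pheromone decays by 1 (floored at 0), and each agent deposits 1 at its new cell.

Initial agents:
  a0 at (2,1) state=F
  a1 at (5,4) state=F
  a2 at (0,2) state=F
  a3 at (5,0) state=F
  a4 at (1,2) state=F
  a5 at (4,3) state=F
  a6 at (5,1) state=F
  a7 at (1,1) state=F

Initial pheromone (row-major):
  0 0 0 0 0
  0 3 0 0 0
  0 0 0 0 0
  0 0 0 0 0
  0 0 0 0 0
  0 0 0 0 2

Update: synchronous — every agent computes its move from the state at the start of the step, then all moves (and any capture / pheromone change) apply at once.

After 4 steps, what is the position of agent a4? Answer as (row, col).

(1, 1)

t=1: a0@(1,1) a1@(5,4) a2@(1,1) a3@(5,4) a4@(1,1) a5@(5,4) a6@(0,0) a7@(1,1) | pheromone: 1 0 0 0 0 / 0 6 0 0 0 / 0 0 0 0 0 / 0 0 0 0 0 / 0 0 0 0 0 / 0 0 0 0 4
t=2: a0@(1,1) a1@(5,4) a2@(1,1) a3@(5,4) a4@(1,1) a5@(5,4) a6@(1,1) a7@(1,1) | pheromone: 0 0 0 0 0 / 0 10 0 0 0 / 0 0 0 0 0 / 0 0 0 0 0 / 0 0 0 0 0 / 0 0 0 0 6
t=3: a0@(1,1) a1@(5,4) a2@(1,1) a3@(5,4) a4@(1,1) a5@(5,4) a6@(1,1) a7@(1,1) | pheromone: 0 0 0 0 0 / 0 14 0 0 0 / 0 0 0 0 0 / 0 0 0 0 0 / 0 0 0 0 0 / 0 0 0 0 8
t=4: a0@(1,1) a1@(5,4) a2@(1,1) a3@(5,4) a4@(1,1) a5@(5,4) a6@(1,1) a7@(1,1) | pheromone: 0 0 0 0 0 / 0 18 0 0 0 / 0 0 0 0 0 / 0 0 0 0 0 / 0 0 0 0 0 / 0 0 0 0 10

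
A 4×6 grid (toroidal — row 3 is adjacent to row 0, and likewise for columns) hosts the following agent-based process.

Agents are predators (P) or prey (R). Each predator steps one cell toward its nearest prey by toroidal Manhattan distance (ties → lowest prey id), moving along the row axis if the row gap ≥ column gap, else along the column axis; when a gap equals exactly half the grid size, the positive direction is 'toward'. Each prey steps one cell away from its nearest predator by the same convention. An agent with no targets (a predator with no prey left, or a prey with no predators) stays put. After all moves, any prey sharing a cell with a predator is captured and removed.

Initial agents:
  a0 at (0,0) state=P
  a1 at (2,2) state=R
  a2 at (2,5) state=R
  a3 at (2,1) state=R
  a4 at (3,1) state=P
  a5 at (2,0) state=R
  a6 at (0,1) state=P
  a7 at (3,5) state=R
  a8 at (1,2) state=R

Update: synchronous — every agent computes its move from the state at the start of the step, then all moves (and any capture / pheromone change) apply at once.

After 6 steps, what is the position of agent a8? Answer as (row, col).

(1, 4)

t=1: a0@(1,0):P a1@(1,2):R a2@(1,5):R a4@(2,1):P a6@(1,1):P a7@(2,5):R a8@(2,2):R
t=2: a0@(1,5):P a1@(1,3):R a2@(1,4):R a4@(2,2):P a6@(1,2):P a7@(3,5):R a8@(2,3):R
t=3: a0@(1,4):P a4@(2,3):P a6@(1,3):P a7@(2,5):R a8@(2,4):R
t=4: a0@(2,4):P a4@(2,4):P a6@(2,3):P a7@(3,5):R a8@(3,4):R
t=5: a0@(3,4):P a4@(3,4):P a6@(3,3):P a7@(0,5):R a8@(0,4):R
t=6: a0@(0,4):P a4@(0,4):P a6@(0,3):P a7@(1,5):R a8@(1,4):R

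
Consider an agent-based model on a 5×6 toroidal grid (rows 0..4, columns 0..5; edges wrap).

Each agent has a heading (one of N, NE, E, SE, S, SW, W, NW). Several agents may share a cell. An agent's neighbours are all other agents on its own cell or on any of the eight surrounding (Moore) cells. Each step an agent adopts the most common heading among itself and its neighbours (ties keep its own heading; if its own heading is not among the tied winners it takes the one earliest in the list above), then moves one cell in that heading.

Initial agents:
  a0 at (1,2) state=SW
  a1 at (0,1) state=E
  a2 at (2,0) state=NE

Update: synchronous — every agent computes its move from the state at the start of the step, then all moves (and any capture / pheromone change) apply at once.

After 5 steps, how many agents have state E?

t=1: a0@(2,1):SW a1@(0,2):E a2@(1,1):NE
t=2: a0@(3,0):SW a1@(0,3):E a2@(0,2):NE
t=3: a0@(4,5):SW a1@(0,4):E a2@(4,3):NE
t=4: a0@(0,4):SW a1@(0,5):E a2@(3,4):NE
t=5: a0@(1,3):SW a1@(0,0):E a2@(2,5):NE

1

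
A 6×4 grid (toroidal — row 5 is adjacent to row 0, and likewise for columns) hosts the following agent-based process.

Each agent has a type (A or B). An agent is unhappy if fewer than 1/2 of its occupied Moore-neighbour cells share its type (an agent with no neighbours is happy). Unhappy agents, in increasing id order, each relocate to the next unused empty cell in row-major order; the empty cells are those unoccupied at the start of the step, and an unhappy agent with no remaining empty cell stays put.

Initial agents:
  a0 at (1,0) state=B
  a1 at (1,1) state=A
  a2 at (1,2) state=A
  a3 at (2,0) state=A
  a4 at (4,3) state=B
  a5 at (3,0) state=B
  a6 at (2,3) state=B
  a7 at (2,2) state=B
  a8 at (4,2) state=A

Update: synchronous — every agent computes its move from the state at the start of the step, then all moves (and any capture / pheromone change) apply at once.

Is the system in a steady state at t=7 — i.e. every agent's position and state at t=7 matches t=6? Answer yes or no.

no

t=1: a0@(0,0):B a1@(1,1):A a2@(0,1):A a3@(0,2):A a4@(4,3):B a5@(3,0):B a6@(2,3):B a7@(0,3):B a8@(1,3):A
t=2: a0@(1,0):B a1@(1,1):A a2@(0,1):A a3@(0,2):A a4@(4,3):B a5@(3,0):B a6@(2,3):B a7@(1,2):B a8@(2,0):A
t=3: a0@(0,0):B a1@(1,1):A a2@(0,1):A a3@(0,2):A a4@(4,3):B a5@(3,0):B a6@(2,3):B a7@(0,3):B a8@(1,3):A
t=4: a0@(1,0):B a1@(1,1):A a2@(0,1):A a3@(0,2):A a4@(4,3):B a5@(3,0):B a6@(2,3):B a7@(1,2):B a8@(2,0):A
t=5: a0@(0,0):B a1@(1,1):A a2@(0,1):A a3@(0,2):A a4@(4,3):B a5@(3,0):B a6@(2,3):B a7@(0,3):B a8@(1,3):A
t=6: a0@(1,0):B a1@(1,1):A a2@(0,1):A a3@(0,2):A a4@(4,3):B a5@(3,0):B a6@(2,3):B a7@(1,2):B a8@(2,0):A
t=7: a0@(0,0):B a1@(1,1):A a2@(0,1):A a3@(0,2):A a4@(4,3):B a5@(3,0):B a6@(2,3):B a7@(0,3):B a8@(1,3):A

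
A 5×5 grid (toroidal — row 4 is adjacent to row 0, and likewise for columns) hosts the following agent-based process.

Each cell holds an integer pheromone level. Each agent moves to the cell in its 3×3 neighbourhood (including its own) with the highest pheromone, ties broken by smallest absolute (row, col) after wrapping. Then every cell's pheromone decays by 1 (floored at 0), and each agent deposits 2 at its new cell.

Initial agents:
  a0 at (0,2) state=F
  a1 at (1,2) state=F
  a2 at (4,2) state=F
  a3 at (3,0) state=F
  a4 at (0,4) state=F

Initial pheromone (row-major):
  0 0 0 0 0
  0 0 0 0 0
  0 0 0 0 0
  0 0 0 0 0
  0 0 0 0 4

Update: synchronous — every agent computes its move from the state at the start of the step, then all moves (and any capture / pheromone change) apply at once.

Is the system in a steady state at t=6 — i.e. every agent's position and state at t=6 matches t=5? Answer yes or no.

t=1: a0@(0,1) a1@(0,1) a2@(0,1) a3@(4,4) a4@(4,4) | pheromone: 0 6 0 0 0 / 0 0 0 0 0 / 0 0 0 0 0 / 0 0 0 0 0 / 0 0 0 0 7
t=2: a0@(0,1) a1@(0,1) a2@(0,1) a3@(4,4) a4@(4,4) | pheromone: 0 11 0 0 0 / 0 0 0 0 0 / 0 0 0 0 0 / 0 0 0 0 0 / 0 0 0 0 10
t=3: a0@(0,1) a1@(0,1) a2@(0,1) a3@(4,4) a4@(4,4) | pheromone: 0 16 0 0 0 / 0 0 0 0 0 / 0 0 0 0 0 / 0 0 0 0 0 / 0 0 0 0 13
t=4: a0@(0,1) a1@(0,1) a2@(0,1) a3@(4,4) a4@(4,4) | pheromone: 0 21 0 0 0 / 0 0 0 0 0 / 0 0 0 0 0 / 0 0 0 0 0 / 0 0 0 0 16
t=5: a0@(0,1) a1@(0,1) a2@(0,1) a3@(4,4) a4@(4,4) | pheromone: 0 26 0 0 0 / 0 0 0 0 0 / 0 0 0 0 0 / 0 0 0 0 0 / 0 0 0 0 19
t=6: a0@(0,1) a1@(0,1) a2@(0,1) a3@(4,4) a4@(4,4) | pheromone: 0 31 0 0 0 / 0 0 0 0 0 / 0 0 0 0 0 / 0 0 0 0 0 / 0 0 0 0 22

yes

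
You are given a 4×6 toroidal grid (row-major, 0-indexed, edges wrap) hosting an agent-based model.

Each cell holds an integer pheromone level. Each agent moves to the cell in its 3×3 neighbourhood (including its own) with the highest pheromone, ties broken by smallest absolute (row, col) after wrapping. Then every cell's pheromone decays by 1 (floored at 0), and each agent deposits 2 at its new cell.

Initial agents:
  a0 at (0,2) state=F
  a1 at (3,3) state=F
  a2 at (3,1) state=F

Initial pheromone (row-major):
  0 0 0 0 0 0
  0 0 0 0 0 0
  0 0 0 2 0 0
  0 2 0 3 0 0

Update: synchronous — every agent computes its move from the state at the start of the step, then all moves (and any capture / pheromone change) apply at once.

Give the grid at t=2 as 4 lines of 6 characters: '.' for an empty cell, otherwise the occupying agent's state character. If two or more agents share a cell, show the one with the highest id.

......
......
......
.F.F..

t=1: a0@(3,3) a1@(3,3) a2@(3,1) | pheromone: 0 0 0 0 0 0 / 0 0 0 0 0 0 / 0 0 0 1 0 0 / 0 3 0 6 0 0
t=2: a0@(3,3) a1@(3,3) a2@(3,1) | pheromone: 0 0 0 0 0 0 / 0 0 0 0 0 0 / 0 0 0 0 0 0 / 0 4 0 9 0 0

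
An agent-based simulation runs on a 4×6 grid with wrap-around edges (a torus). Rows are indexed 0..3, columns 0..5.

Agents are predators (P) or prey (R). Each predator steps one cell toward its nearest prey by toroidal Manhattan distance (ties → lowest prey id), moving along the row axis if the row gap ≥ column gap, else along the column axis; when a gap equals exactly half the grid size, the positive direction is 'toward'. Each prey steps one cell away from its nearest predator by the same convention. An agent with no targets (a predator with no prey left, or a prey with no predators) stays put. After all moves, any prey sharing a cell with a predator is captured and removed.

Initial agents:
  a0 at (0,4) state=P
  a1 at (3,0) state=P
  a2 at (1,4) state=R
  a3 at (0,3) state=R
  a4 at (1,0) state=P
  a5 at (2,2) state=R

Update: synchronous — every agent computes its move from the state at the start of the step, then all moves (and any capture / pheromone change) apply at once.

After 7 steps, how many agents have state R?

3

t=1: a0@(1,4):P a1@(3,1):P a2@(2,4):R a3@(0,2):R a4@(1,5):P a5@(2,3):R
t=2: a0@(2,4):P a1@(0,1):P a2@(3,4):R a3@(1,2):R a4@(2,5):P a5@(3,3):R
t=3: a0@(3,4):P a1@(1,1):P a2@(0,4):R a3@(2,2):R a4@(3,5):P a5@(0,3):R
t=4: a0@(0,4):P a1@(2,1):P a2@(1,4):R a3@(3,2):R a4@(0,5):P a5@(1,3):R
t=5: a0@(1,4):P a1@(3,1):P a2@(2,4):R a3@(0,2):R a4@(1,5):P a5@(2,3):R
t=6: a0@(2,4):P a1@(0,1):P a2@(3,4):R a3@(1,2):R a4@(2,5):P a5@(3,3):R
t=7: a0@(3,4):P a1@(1,1):P a2@(0,4):R a3@(2,2):R a4@(3,5):P a5@(0,3):R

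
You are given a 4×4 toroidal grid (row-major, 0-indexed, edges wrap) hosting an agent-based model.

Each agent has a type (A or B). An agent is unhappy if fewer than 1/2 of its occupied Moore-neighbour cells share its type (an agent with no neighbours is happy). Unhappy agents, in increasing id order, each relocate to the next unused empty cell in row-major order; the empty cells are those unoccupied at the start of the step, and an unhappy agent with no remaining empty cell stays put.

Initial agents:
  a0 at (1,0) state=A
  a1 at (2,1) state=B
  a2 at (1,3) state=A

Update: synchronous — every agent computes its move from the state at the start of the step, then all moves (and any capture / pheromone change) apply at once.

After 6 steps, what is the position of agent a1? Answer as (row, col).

(0, 1)

t=1: a0@(1,0):A a1@(0,0):B a2@(1,3):A
t=2: a0@(1,0):A a1@(0,1):B a2@(1,3):A
t=3: a0@(1,0):A a1@(0,0):B a2@(1,3):A
t=4: a0@(1,0):A a1@(0,1):B a2@(1,3):A
t=5: a0@(1,0):A a1@(0,0):B a2@(1,3):A
t=6: a0@(1,0):A a1@(0,1):B a2@(1,3):A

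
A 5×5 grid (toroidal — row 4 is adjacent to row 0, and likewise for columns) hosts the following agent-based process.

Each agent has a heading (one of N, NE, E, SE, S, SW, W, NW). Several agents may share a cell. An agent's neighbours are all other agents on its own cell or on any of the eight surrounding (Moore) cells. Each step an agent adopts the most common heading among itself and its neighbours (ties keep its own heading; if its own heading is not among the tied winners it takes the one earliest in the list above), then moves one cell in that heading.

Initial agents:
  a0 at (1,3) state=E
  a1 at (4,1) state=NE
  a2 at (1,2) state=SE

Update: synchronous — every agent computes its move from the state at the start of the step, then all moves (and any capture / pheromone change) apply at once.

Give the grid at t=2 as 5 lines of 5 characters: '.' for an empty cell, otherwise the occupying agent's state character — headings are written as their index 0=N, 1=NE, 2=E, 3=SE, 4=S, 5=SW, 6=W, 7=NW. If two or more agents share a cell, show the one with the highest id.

t=1: a0@(1,4):E a1@(3,2):NE a2@(2,3):SE
t=2: a0@(1,0):E a1@(2,3):NE a2@(3,4):SE

.....
2....
...1.
....3
.....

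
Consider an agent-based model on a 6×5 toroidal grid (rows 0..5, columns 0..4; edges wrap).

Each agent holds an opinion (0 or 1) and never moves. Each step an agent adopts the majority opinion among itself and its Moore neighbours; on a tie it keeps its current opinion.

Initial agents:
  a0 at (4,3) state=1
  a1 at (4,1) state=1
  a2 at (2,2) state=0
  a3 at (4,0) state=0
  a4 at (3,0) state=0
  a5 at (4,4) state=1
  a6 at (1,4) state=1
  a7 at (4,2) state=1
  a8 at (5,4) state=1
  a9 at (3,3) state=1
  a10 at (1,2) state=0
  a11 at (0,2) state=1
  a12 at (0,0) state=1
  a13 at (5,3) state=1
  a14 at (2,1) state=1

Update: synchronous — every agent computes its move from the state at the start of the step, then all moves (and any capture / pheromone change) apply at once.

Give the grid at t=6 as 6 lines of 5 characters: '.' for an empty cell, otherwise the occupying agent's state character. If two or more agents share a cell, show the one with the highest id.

t=1: a0@(4,3):1 a1@(4,1):1 a2@(2,2):0 a3@(4,0):1 a4@(3,0):1 a5@(4,4):1 a6@(1,4):1 a7@(4,2):1 a8@(5,4):1 a9@(3,3):1 a10@(1,2):0 a11@(0,2):1 a12@(0,0):1 a13@(5,3):1 a14@(2,1):0
t=2: (unchanged — steady state)

1.1..
..0.1
.00..
1..1.
11111
...11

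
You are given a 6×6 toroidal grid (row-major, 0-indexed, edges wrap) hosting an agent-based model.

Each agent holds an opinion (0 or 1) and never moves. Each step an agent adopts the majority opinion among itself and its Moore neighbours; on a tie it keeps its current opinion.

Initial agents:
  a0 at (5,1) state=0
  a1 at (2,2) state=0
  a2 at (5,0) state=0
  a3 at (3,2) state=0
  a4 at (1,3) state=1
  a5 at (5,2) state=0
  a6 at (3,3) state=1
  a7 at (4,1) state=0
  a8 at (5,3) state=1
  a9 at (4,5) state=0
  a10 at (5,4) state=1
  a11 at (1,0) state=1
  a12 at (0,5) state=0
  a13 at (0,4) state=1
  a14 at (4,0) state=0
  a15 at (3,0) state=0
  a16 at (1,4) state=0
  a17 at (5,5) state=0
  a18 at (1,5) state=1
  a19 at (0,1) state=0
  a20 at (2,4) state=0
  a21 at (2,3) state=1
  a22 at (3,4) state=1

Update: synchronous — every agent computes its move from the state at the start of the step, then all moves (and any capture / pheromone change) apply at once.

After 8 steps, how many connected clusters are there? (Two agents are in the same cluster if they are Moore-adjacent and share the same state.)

2

t=1: a0@(5,1):0 a1@(2,2):1 a2@(5,0):0 a3@(3,2):0 a4@(1,3):1 a5@(5,2):0 a6@(3,3):1 a7@(4,1):0 a8@(5,3):1 a9@(4,5):0 a10@(5,4):1 a11@(1,0):1 a12@(0,5):0 a13@(0,4):1 a14@(4,0):0 a15@(3,0):0 a16@(1,4):1 a17@(5,5):0 a18@(1,5):1 a19@(0,1):0 a20@(2,4):1 a21@(2,3):1 a22@(3,4):1
t=2: a0@(5,1):0 a1@(2,2):1 a2@(5,0):0 a3@(3,2):1 a4@(1,3):1 a5@(5,2):0 a6@(3,3):1 a7@(4,1):0 a8@(5,3):1 a9@(4,5):0 a10@(5,4):1 a11@(1,0):1 a12@(0,5):1 a13@(0,4):1 a14@(4,0):0 a15@(3,0):0 a16@(1,4):1 a17@(5,5):0 a18@(1,5):1 a19@(0,1):0 a20@(2,4):1 a21@(2,3):1 a22@(3,4):1
t=3: (unchanged — steady state)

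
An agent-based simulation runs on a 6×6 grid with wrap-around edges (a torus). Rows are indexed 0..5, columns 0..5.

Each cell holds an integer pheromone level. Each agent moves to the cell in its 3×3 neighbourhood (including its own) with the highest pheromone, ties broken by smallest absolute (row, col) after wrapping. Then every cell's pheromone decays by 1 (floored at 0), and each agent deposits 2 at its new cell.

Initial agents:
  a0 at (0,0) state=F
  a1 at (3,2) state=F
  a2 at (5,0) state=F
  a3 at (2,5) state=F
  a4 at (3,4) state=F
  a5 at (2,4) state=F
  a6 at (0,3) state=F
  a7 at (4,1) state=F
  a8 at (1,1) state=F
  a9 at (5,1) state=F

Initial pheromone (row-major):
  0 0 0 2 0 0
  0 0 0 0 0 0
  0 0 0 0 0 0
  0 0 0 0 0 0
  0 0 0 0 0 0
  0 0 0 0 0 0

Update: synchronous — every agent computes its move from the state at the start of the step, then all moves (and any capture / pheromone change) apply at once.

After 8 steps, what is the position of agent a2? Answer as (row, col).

t=1: a0@(0,0) a1@(2,1) a2@(0,0) a3@(1,0) a4@(2,3) a5@(1,3) a6@(0,3) a7@(3,0) a8@(0,0) a9@(0,0) | pheromone: 8 0 0 3 0 0 / 2 0 0 2 0 0 / 0 2 0 2 0 0 / 2 0 0 0 0 0 / 0 0 0 0 0 0 / 0 0 0 0 0 0
t=2: a0@(0,0) a1@(1,0) a2@(0,0) a3@(0,0) a4@(1,3) a5@(0,3) a6@(0,3) a7@(2,1) a8@(0,0) a9@(0,0) | pheromone: 17 0 0 6 0 0 / 3 0 0 3 0 0 / 0 3 0 1 0 0 / 1 0 0 0 0 0 / 0 0 0 0 0 0 / 0 0 0 0 0 0
t=3: a0@(0,0) a1@(0,0) a2@(0,0) a3@(0,0) a4@(0,3) a5@(0,3) a6@(0,3) a7@(1,0) a8@(0,0) a9@(0,0) | pheromone: 28 0 0 11 0 0 / 4 0 0 2 0 0 / 0 2 0 0 0 0 / 0 0 0 0 0 0 / 0 0 0 0 0 0 / 0 0 0 0 0 0
t=4: a0@(0,0) a1@(0,0) a2@(0,0) a3@(0,0) a4@(0,3) a5@(0,3) a6@(0,3) a7@(0,0) a8@(0,0) a9@(0,0) | pheromone: 41 0 0 16 0 0 / 3 0 0 1 0 0 / 0 1 0 0 0 0 / 0 0 0 0 0 0 / 0 0 0 0 0 0 / 0 0 0 0 0 0
t=5: a0@(0,0) a1@(0,0) a2@(0,0) a3@(0,0) a4@(0,3) a5@(0,3) a6@(0,3) a7@(0,0) a8@(0,0) a9@(0,0) | pheromone: 54 0 0 21 0 0 / 2 0 0 0 0 0 / 0 0 0 0 0 0 / 0 0 0 0 0 0 / 0 0 0 0 0 0 / 0 0 0 0 0 0
t=6: a0@(0,0) a1@(0,0) a2@(0,0) a3@(0,0) a4@(0,3) a5@(0,3) a6@(0,3) a7@(0,0) a8@(0,0) a9@(0,0) | pheromone: 67 0 0 26 0 0 / 1 0 0 0 0 0 / 0 0 0 0 0 0 / 0 0 0 0 0 0 / 0 0 0 0 0 0 / 0 0 0 0 0 0
t=7: a0@(0,0) a1@(0,0) a2@(0,0) a3@(0,0) a4@(0,3) a5@(0,3) a6@(0,3) a7@(0,0) a8@(0,0) a9@(0,0) | pheromone: 80 0 0 31 0 0 / 0 0 0 0 0 0 / 0 0 0 0 0 0 / 0 0 0 0 0 0 / 0 0 0 0 0 0 / 0 0 0 0 0 0
t=8: a0@(0,0) a1@(0,0) a2@(0,0) a3@(0,0) a4@(0,3) a5@(0,3) a6@(0,3) a7@(0,0) a8@(0,0) a9@(0,0) | pheromone: 93 0 0 36 0 0 / 0 0 0 0 0 0 / 0 0 0 0 0 0 / 0 0 0 0 0 0 / 0 0 0 0 0 0 / 0 0 0 0 0 0

(0, 0)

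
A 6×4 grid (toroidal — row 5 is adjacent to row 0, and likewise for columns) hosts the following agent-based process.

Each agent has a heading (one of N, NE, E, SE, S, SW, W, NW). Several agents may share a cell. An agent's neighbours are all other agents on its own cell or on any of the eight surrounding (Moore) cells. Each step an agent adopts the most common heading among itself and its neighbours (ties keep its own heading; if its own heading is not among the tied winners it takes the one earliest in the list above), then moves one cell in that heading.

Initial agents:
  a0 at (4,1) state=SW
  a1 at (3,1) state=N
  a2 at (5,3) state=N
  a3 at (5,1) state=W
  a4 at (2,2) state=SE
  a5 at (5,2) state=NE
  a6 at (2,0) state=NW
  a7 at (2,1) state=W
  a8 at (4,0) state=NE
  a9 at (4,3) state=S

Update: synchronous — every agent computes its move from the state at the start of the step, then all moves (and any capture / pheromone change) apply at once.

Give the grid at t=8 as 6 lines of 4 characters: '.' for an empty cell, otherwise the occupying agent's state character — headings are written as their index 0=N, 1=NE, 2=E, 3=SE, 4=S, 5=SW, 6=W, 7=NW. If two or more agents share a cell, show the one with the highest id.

t=1: a0@(3,2):NE a1@(2,1):N a2@(4,0):NE a3@(4,2):NE a4@(3,3):SE a5@(4,3):NE a6@(1,3):NW a7@(2,0):W a8@(3,0):N a9@(3,0):NE
t=2: a0@(2,3):NE a1@(1,1):N a2@(3,1):NE a3@(3,3):NE a4@(2,0):NE a5@(3,0):NE a6@(0,2):NW a7@(1,0):N a8@(2,1):NE a9@(2,1):NE
t=3: a0@(1,0):NE a1@(0,2):NE a2@(2,2):NE a3@(2,0):NE a4@(1,1):NE a5@(2,1):NE a6@(5,1):NW a7@(0,1):NE a8@(1,2):NE a9@(1,2):NE
t=4: a0@(0,1):NE a1@(5,3):NE a2@(1,3):NE a3@(1,1):NE a4@(0,2):NE a5@(1,2):NE a6@(4,2):NE a7@(5,2):NE a8@(0,3):NE a9@(0,3):NE
t=5: a0@(5,2):NE a1@(4,0):NE a2@(0,0):NE a3@(0,2):NE a4@(5,3):NE a5@(0,3):NE a6@(3,3):NE a7@(4,3):NE a8@(5,0):NE a9@(5,0):NE
t=6: a0@(4,3):NE a1@(3,1):NE a2@(5,1):NE a3@(5,3):NE a4@(4,0):NE a5@(5,0):NE a6@(2,0):NE a7@(3,0):NE a8@(4,1):NE a9@(4,1):NE
t=7: a0@(3,0):NE a1@(2,2):NE a2@(4,2):NE a3@(4,0):NE a4@(3,1):NE a5@(4,1):NE a6@(1,1):NE a7@(2,1):NE a8@(3,2):NE a9@(3,2):NE
t=8: a0@(2,1):NE a1@(1,3):NE a2@(3,3):NE a3@(3,1):NE a4@(2,2):NE a5@(3,2):NE a6@(0,2):NE a7@(1,2):NE a8@(2,3):NE a9@(2,3):NE

..1.
..11
.111
.111
....
....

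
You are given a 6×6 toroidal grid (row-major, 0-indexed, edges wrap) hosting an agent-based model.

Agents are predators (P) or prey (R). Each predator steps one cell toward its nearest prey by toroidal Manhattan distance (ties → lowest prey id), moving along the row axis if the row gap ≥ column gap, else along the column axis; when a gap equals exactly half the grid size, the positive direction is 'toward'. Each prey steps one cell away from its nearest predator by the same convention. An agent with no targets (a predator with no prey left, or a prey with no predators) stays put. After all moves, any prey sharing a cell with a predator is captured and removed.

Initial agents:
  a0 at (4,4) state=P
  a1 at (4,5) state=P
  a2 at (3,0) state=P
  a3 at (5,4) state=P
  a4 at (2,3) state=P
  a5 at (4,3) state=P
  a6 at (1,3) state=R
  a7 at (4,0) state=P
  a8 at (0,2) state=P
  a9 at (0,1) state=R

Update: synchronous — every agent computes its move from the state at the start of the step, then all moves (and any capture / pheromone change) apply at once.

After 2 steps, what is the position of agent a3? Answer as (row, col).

(0, 3)

t=1: a0@(5,4):P a1@(5,5):P a2@(4,0):P a3@(0,4):P a4@(1,3):P a5@(5,3):P a6@(0,3):R a7@(5,0):P a8@(0,1):P a9@(0,0):R
t=2: a0@(0,4):P a1@(0,5):P a2@(5,0):P a3@(0,3):P a4@(0,3):P a5@(0,3):P a6@(0,2):R a7@(0,0):P a8@(0,0):P a9@(1,0):R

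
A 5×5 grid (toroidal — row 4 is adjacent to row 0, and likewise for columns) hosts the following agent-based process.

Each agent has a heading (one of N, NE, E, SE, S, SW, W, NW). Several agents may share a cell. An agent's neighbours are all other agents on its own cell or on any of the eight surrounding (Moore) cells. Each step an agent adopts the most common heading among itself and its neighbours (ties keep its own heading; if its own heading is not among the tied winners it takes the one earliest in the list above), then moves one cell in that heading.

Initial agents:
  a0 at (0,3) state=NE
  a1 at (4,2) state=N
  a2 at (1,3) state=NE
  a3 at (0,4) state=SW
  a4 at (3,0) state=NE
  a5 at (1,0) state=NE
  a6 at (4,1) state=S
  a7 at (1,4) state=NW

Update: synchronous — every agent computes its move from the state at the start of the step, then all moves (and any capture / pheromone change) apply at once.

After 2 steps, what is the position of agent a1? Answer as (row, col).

t=1: a0@(4,4):NE a1@(3,2):N a2@(0,4):NE a3@(4,0):NE a4@(2,1):NE a5@(0,1):NE a6@(0,1):S a7@(0,0):NE
t=2: a0@(3,0):NE a1@(2,2):N a2@(4,0):NE a3@(3,1):NE a4@(1,2):NE a5@(4,2):NE a6@(4,2):NE a7@(4,1):NE

(2, 2)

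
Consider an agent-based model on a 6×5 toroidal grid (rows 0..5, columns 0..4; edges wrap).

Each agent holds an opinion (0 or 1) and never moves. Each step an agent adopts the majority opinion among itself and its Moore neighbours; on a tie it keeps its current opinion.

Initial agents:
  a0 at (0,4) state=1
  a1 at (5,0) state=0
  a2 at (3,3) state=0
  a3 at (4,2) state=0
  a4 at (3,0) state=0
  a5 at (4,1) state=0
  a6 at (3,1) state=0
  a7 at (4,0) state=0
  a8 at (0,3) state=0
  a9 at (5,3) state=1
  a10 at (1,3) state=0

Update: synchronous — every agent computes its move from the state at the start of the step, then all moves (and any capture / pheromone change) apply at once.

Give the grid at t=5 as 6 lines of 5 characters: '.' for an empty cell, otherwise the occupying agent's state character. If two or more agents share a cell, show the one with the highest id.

t=1: a0@(0,4):0 a1@(5,0):0 a2@(3,3):0 a3@(4,2):0 a4@(3,0):0 a5@(4,1):0 a6@(3,1):0 a7@(4,0):0 a8@(0,3):0 a9@(5,3):1 a10@(1,3):0
t=2: a0@(0,4):0 a1@(5,0):0 a2@(3,3):0 a3@(4,2):0 a4@(3,0):0 a5@(4,1):0 a6@(3,1):0 a7@(4,0):0 a8@(0,3):0 a9@(5,3):0 a10@(1,3):0
t=3: (unchanged — steady state)

...00
...0.
.....
00.0.
000..
0..0.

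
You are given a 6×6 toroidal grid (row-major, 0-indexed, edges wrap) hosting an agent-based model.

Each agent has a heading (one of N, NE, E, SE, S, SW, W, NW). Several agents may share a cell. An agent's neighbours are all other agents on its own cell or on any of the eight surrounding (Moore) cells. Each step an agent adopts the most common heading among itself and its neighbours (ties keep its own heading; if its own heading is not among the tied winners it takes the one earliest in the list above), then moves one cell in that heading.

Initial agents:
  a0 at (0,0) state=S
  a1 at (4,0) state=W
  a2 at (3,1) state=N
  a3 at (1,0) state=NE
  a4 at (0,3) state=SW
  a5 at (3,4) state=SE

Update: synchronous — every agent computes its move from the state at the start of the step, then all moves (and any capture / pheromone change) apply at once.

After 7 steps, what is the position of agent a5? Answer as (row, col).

t=1: a0@(1,0):S a1@(4,5):W a2@(2,1):N a3@(0,1):NE a4@(1,2):SW a5@(4,5):SE
t=2: a0@(2,0):S a1@(4,4):W a2@(1,1):N a3@(5,2):NE a4@(2,1):SW a5@(5,0):SE
t=3: a0@(3,0):S a1@(4,3):W a2@(0,1):N a3@(4,3):NE a4@(3,0):SW a5@(0,1):SE
t=4: a0@(4,0):S a1@(4,2):W a2@(5,1):N a3@(3,4):NE a4@(4,5):SW a5@(1,2):SE
t=5: a0@(5,0):S a1@(4,1):W a2@(4,1):N a3@(2,5):NE a4@(5,4):SW a5@(2,3):SE
t=6: a0@(0,0):S a1@(4,0):W a2@(3,1):N a3@(1,0):NE a4@(0,3):SW a5@(3,4):SE
t=7: a0@(1,0):S a1@(4,5):W a2@(2,1):N a3@(0,1):NE a4@(1,2):SW a5@(4,5):SE

(4, 5)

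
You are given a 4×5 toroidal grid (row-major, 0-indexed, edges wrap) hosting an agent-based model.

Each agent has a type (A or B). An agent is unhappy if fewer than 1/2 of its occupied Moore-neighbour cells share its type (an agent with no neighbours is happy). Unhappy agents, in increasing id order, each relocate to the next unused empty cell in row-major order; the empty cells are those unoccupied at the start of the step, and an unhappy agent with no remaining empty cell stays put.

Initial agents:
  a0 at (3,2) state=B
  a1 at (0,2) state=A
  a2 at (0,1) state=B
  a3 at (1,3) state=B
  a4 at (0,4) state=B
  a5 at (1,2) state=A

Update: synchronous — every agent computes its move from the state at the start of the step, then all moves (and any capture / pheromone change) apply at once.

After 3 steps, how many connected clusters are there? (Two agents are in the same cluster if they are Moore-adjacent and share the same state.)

2

t=1: a0@(3,2):B a1@(0,0):A a2@(0,3):B a3@(1,0):B a4@(0,4):B a5@(1,1):A
t=2: a0@(3,2):B a1@(0,1):A a2@(0,3):B a3@(0,2):B a4@(0,4):B a5@(1,1):A
t=3: a0@(3,2):B a1@(0,0):A a2@(0,3):B a3@(0,2):B a4@(0,4):B a5@(1,1):A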